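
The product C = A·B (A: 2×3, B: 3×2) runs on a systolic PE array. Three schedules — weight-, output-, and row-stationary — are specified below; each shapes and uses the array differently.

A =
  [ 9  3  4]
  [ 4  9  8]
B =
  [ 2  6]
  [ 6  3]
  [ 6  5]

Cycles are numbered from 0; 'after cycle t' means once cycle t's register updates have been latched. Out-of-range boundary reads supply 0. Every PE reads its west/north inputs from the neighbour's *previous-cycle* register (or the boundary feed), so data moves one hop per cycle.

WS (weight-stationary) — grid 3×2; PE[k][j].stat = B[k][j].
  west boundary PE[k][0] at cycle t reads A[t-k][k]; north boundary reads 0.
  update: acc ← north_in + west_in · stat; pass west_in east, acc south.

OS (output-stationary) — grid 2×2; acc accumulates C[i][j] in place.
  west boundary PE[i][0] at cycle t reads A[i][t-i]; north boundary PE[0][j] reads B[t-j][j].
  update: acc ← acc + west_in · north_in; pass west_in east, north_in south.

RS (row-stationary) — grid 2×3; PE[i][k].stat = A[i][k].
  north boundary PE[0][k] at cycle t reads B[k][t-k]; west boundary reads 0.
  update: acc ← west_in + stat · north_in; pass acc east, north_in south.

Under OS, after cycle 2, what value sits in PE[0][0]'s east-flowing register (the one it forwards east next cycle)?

OS 2×2: PE[0][0] cycle-by-cycle (with neighbour feeds):
  c0 r0c0: 18 / 9 / 2
  c1 r0c0: 36 / 3 / 6
  c2 r0c0: 60 / 4 / 6

register = 4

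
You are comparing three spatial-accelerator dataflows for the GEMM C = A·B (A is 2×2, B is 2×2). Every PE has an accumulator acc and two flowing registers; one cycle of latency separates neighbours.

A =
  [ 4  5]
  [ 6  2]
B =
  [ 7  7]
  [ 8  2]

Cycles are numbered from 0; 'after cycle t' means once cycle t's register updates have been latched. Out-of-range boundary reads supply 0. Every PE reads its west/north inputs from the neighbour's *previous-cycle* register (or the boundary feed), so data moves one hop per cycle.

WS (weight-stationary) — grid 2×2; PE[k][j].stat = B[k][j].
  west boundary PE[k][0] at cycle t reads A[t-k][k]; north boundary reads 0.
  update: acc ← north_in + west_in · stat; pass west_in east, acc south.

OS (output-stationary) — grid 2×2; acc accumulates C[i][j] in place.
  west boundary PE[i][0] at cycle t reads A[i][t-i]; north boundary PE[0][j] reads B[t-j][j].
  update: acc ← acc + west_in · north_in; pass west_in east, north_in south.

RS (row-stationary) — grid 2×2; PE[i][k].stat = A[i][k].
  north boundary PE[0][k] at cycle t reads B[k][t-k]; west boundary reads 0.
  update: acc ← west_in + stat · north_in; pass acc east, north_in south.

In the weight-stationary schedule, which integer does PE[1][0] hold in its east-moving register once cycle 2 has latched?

register = 2

WS on a 2×2 grid — tracing PE[1][0] and its feeders:
  after 0 — PE[0][0] acc=28, pass-E 4, pass-S 28
  after 0 — PE[1][0] acc=0, pass-E 0, pass-S 0
  after 1 — PE[0][0] acc=42, pass-E 6, pass-S 42
  after 1 — PE[1][0] acc=68, pass-E 5, pass-S 68
  after 2 — PE[0][0] acc=0, pass-E 0, pass-S 0
  after 2 — PE[1][0] acc=58, pass-E 2, pass-S 58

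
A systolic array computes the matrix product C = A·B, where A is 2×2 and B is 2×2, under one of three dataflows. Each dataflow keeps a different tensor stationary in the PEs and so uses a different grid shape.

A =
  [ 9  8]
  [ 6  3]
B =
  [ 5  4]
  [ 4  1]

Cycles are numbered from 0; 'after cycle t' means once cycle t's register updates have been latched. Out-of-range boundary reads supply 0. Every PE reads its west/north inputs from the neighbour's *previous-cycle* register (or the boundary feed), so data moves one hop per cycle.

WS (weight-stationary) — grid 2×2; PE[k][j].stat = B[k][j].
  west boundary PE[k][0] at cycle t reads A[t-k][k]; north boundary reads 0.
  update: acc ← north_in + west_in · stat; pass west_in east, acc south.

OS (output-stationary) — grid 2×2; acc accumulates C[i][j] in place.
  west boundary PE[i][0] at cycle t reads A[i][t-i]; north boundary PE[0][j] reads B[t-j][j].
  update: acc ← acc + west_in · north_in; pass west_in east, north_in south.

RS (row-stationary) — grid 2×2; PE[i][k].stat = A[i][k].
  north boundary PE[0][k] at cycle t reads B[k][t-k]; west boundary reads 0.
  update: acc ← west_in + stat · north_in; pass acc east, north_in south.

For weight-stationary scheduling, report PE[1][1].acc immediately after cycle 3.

WS (2×2). Following PE[1][1] plus its west/north inputs:
  cycle 0: PE[0][1] → acc 0, east 0, south 0
  cycle 0: PE[1][0] → acc 0, east 0, south 0
  cycle 0: PE[1][1] → acc 0, east 0, south 0
  cycle 1: PE[0][1] → acc 36, east 9, south 36
  cycle 1: PE[1][0] → acc 77, east 8, south 77
  cycle 1: PE[1][1] → acc 0, east 0, south 0
  cycle 2: PE[0][1] → acc 24, east 6, south 24
  cycle 2: PE[1][0] → acc 42, east 3, south 42
  cycle 2: PE[1][1] → acc 44, east 8, south 44
  cycle 3: PE[0][1] → acc 0, east 0, south 0
  cycle 3: PE[1][0] → acc 0, east 0, south 0
  cycle 3: PE[1][1] → acc 27, east 3, south 27

PE[1][1].acc = 27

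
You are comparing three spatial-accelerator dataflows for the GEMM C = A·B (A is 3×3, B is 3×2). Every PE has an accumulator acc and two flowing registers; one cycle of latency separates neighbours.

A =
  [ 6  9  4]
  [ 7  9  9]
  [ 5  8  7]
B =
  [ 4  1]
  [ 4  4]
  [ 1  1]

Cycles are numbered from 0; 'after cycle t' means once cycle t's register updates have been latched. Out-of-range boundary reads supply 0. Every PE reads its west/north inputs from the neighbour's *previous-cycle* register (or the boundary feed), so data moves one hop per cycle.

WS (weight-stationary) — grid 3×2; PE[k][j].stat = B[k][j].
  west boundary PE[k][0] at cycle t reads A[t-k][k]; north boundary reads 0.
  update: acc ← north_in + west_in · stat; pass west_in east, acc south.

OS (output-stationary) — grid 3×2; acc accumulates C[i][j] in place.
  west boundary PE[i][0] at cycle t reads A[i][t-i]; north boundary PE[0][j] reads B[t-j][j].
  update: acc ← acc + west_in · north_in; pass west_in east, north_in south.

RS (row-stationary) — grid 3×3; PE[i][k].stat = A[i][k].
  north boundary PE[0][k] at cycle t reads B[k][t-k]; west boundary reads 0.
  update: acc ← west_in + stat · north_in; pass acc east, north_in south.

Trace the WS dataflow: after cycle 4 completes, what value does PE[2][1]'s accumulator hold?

WS (3×2). Following PE[2][1] plus its west/north inputs:
  cycle 0: PE[1][1] → acc 0, east 0, south 0
  cycle 0: PE[2][0] → acc 0, east 0, south 0
  cycle 0: PE[2][1] → acc 0, east 0, south 0
  cycle 1: PE[1][1] → acc 0, east 0, south 0
  cycle 1: PE[2][0] → acc 0, east 0, south 0
  cycle 1: PE[2][1] → acc 0, east 0, south 0
  cycle 2: PE[1][1] → acc 42, east 9, south 42
  cycle 2: PE[2][0] → acc 64, east 4, south 64
  cycle 2: PE[2][1] → acc 0, east 0, south 0
  cycle 3: PE[1][1] → acc 43, east 9, south 43
  cycle 3: PE[2][0] → acc 73, east 9, south 73
  cycle 3: PE[2][1] → acc 46, east 4, south 46
  cycle 4: PE[1][1] → acc 37, east 8, south 37
  cycle 4: PE[2][0] → acc 59, east 7, south 59
  cycle 4: PE[2][1] → acc 52, east 9, south 52

PE[2][1].acc = 52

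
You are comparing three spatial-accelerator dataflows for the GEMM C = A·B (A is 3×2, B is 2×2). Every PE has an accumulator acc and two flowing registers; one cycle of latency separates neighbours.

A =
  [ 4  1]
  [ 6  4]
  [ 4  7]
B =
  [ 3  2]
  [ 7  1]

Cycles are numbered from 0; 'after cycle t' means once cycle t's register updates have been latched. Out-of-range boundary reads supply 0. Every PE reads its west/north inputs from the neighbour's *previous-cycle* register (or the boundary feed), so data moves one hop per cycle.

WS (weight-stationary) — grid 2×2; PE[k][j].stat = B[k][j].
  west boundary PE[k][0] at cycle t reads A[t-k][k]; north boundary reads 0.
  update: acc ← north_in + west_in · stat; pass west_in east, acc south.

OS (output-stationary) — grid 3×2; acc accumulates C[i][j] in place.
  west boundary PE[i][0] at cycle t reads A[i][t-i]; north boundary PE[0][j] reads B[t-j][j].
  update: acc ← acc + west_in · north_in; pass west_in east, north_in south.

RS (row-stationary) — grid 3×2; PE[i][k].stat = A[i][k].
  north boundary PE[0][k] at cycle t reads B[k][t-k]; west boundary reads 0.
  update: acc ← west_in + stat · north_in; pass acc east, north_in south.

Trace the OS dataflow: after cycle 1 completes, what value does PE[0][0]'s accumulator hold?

OS (3×2). Following PE[0][0] plus its west/north inputs:
  cycle 0: PE[0][0] → acc 12, east 4, south 3
  cycle 1: PE[0][0] → acc 19, east 1, south 7

PE[0][0].acc = 19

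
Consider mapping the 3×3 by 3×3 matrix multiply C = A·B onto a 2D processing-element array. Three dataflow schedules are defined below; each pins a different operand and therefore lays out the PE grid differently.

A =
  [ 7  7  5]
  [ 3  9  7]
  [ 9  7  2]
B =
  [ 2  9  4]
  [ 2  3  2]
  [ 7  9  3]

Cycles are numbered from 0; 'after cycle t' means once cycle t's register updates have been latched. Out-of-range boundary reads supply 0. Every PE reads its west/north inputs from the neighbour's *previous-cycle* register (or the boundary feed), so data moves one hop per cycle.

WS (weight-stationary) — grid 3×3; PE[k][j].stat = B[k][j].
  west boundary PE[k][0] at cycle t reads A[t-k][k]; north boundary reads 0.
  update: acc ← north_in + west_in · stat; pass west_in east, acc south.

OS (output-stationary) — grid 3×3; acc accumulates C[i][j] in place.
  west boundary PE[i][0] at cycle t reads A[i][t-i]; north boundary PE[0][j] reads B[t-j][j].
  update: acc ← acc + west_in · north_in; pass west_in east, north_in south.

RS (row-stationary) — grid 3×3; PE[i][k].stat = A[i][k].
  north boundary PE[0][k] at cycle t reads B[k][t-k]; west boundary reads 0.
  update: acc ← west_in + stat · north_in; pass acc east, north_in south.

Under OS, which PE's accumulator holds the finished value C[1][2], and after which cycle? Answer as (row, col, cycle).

(row, col, cycle) = (1, 2, 5)

Under OS, C[1][2] lands at PE[1][2]:
  @0  [1,2]  acc 0  |  →0  ↓0
  @1  [1,2]  acc 0  |  →0  ↓0
  @2  [1,2]  acc 0  |  →0  ↓0
  @3  [1,2]  acc 12  |  →3  ↓4
  @4  [1,2]  acc 30  |  →9  ↓2
  @5  [1,2]  acc 51  |  →7  ↓3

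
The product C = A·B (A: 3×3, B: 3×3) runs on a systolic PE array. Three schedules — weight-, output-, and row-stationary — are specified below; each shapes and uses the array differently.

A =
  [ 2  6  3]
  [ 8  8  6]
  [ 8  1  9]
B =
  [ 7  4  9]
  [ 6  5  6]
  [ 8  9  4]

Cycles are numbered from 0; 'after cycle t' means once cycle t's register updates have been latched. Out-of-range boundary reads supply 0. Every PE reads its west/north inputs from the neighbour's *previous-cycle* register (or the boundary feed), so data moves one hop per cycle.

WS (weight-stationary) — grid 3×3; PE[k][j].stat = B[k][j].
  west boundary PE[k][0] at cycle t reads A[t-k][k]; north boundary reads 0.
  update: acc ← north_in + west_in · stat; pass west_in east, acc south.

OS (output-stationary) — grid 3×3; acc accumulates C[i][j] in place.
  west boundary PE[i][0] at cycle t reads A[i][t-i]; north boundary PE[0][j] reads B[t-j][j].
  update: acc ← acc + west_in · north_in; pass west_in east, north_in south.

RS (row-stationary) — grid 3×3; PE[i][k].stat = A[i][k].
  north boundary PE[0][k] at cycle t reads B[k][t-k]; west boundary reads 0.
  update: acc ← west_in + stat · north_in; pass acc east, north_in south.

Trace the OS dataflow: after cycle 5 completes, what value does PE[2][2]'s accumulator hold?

PE[2][2].acc = 78

Tracing OS — 3×3 array, target PE[2][2]:
  cycle 0: PE[1][2] → acc 0, east 0, south 0
  cycle 0: PE[2][1] → acc 0, east 0, south 0
  cycle 0: PE[2][2] → acc 0, east 0, south 0
  cycle 1: PE[1][2] → acc 0, east 0, south 0
  cycle 1: PE[2][1] → acc 0, east 0, south 0
  cycle 1: PE[2][2] → acc 0, east 0, south 0
  cycle 2: PE[1][2] → acc 0, east 0, south 0
  cycle 2: PE[2][1] → acc 0, east 0, south 0
  cycle 2: PE[2][2] → acc 0, east 0, south 0
  cycle 3: PE[1][2] → acc 72, east 8, south 9
  cycle 3: PE[2][1] → acc 32, east 8, south 4
  cycle 3: PE[2][2] → acc 0, east 0, south 0
  cycle 4: PE[1][2] → acc 120, east 8, south 6
  cycle 4: PE[2][1] → acc 37, east 1, south 5
  cycle 4: PE[2][2] → acc 72, east 8, south 9
  cycle 5: PE[1][2] → acc 144, east 6, south 4
  cycle 5: PE[2][1] → acc 118, east 9, south 9
  cycle 5: PE[2][2] → acc 78, east 1, south 6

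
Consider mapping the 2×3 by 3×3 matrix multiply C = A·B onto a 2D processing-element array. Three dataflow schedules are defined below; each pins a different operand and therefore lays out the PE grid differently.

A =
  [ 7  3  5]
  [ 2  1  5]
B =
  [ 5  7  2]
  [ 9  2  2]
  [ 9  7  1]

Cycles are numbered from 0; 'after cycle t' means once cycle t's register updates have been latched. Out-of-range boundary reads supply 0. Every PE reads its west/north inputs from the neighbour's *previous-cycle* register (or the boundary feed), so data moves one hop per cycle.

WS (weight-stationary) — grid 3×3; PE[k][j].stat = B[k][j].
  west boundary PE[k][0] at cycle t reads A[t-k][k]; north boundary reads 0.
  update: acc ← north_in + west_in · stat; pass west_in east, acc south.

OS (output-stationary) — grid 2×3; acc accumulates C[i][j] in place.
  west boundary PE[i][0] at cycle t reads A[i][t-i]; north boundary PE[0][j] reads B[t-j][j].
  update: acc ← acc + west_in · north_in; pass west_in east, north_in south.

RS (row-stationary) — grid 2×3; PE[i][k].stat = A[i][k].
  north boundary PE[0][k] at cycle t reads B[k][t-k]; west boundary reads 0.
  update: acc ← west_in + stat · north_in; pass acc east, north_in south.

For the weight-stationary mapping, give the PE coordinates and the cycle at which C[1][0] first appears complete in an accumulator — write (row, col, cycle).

Under WS, C[1][0] lands at PE[2][0]:
  0: (2,0).acc=0  regs=<0,0>
  1: (2,0).acc=0  regs=<0,0>
  2: (2,0).acc=107  regs=<5,107>
  3: (2,0).acc=64  regs=<5,64>

(row, col, cycle) = (2, 0, 3)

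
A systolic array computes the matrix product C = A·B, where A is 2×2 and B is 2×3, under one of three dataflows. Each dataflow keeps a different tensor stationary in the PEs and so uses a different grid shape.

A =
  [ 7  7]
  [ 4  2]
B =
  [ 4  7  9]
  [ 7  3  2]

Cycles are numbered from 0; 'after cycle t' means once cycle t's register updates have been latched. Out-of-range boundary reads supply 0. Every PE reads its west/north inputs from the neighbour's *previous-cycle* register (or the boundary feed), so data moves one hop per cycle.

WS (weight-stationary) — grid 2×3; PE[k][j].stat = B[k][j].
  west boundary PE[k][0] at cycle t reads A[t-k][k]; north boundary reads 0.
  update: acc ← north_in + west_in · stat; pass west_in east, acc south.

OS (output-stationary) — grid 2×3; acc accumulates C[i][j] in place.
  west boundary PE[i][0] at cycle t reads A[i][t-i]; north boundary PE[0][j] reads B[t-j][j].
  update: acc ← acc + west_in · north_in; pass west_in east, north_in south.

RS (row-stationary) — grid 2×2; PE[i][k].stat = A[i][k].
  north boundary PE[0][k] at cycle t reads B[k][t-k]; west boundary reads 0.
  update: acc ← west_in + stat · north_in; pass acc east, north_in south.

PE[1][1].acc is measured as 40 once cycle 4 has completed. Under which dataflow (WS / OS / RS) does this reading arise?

dataflow = RS

Under WS (2×3), PE[1][1]:
  0: (1,1).acc=0  regs=<0,0>
  1: (1,1).acc=0  regs=<0,0>
  2: (1,1).acc=70  regs=<7,70>
  3: (1,1).acc=34  regs=<2,34>
  4: (1,1).acc=0  regs=<0,0>
Under OS (2×3), PE[1][1]:
  0: (1,1).acc=0  regs=<0,0>
  1: (1,1).acc=0  regs=<0,0>
  2: (1,1).acc=28  regs=<4,7>
  3: (1,1).acc=34  regs=<2,3>
  4: (1,1).acc=34  regs=<0,0>
Under RS (2×2), PE[1][1]:
  0: (1,1).acc=0  regs=<0,0>
  1: (1,1).acc=0  regs=<0,0>
  2: (1,1).acc=30  regs=<30,7>
  3: (1,1).acc=34  regs=<34,3>
  4: (1,1).acc=40  regs=<40,2>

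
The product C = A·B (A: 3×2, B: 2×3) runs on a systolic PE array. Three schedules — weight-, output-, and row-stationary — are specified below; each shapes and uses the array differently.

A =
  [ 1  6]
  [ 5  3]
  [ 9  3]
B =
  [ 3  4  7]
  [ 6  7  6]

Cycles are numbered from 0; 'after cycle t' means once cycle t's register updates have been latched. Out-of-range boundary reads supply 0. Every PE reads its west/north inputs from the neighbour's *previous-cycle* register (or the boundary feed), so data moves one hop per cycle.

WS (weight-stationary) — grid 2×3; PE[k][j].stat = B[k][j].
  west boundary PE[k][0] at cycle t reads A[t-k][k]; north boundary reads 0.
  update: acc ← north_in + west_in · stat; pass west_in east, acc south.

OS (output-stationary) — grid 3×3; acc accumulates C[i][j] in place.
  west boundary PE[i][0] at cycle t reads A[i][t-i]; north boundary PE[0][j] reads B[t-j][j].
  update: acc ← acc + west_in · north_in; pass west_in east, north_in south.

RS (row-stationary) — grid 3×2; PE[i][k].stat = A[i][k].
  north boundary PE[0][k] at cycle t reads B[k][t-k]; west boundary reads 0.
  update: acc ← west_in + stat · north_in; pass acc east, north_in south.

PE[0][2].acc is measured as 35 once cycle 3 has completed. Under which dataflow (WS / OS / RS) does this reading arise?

dataflow = WS

WS (2×3 grid), PE[0][2]:
  after 0 — PE[0][2] acc=0, pass-E 0, pass-S 0
  after 1 — PE[0][2] acc=0, pass-E 0, pass-S 0
  after 2 — PE[0][2] acc=7, pass-E 1, pass-S 7
  after 3 — PE[0][2] acc=35, pass-E 5, pass-S 35
OS (3×3 grid), PE[0][2]:
  after 0 — PE[0][2] acc=0, pass-E 0, pass-S 0
  after 1 — PE[0][2] acc=0, pass-E 0, pass-S 0
  after 2 — PE[0][2] acc=7, pass-E 1, pass-S 7
  after 3 — PE[0][2] acc=43, pass-E 6, pass-S 6
— RS: 3×2 array has no PE[0][2].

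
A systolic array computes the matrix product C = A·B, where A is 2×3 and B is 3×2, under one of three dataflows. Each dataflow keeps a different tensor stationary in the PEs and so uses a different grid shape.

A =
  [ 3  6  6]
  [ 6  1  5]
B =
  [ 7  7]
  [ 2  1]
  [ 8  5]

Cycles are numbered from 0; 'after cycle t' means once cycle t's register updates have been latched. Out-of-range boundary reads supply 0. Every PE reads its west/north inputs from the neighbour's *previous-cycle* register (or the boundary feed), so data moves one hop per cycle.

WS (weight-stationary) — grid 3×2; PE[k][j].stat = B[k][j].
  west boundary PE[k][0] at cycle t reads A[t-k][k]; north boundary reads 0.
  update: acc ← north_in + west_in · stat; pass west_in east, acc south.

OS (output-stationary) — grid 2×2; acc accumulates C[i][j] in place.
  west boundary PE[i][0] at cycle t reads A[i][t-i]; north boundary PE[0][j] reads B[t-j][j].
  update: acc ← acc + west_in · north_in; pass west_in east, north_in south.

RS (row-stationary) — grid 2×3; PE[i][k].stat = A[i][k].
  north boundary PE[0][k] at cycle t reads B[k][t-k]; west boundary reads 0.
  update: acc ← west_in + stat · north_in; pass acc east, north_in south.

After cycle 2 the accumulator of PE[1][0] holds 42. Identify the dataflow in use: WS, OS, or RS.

WS (3×2 grid), PE[1][0]:
  after 0 — PE[1][0] acc=0, pass-E 0, pass-S 0
  after 1 — PE[1][0] acc=33, pass-E 6, pass-S 33
  after 2 — PE[1][0] acc=44, pass-E 1, pass-S 44
OS (2×2 grid), PE[1][0]:
  after 0 — PE[1][0] acc=0, pass-E 0, pass-S 0
  after 1 — PE[1][0] acc=42, pass-E 6, pass-S 7
  after 2 — PE[1][0] acc=44, pass-E 1, pass-S 2
RS (2×3 grid), PE[1][0]:
  after 0 — PE[1][0] acc=0, pass-E 0, pass-S 0
  after 1 — PE[1][0] acc=42, pass-E 42, pass-S 7
  after 2 — PE[1][0] acc=42, pass-E 42, pass-S 7

dataflow = RS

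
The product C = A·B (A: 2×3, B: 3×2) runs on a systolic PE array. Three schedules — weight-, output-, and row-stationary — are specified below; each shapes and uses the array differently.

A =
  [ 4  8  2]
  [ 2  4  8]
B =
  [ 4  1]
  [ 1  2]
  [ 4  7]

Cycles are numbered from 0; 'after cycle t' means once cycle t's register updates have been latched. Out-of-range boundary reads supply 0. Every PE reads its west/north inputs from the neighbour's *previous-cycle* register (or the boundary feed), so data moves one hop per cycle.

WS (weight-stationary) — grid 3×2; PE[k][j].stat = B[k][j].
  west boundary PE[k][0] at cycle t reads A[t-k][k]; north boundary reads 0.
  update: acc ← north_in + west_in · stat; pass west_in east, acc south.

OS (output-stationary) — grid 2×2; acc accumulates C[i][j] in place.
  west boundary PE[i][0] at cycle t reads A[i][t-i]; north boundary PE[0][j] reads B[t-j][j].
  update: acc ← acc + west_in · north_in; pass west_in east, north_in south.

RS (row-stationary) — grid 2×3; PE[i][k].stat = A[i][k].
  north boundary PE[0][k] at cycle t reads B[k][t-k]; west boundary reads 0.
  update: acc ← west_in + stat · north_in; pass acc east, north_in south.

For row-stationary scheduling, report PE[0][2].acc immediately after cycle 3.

Tracing RS — 2×3 array, target PE[0][2]:
  c0 r0c1: 0 / 0 / 0
  c0 r0c2: 0 / 0 / 0
  c1 r0c1: 24 / 24 / 1
  c1 r0c2: 0 / 0 / 0
  c2 r0c1: 20 / 20 / 2
  c2 r0c2: 32 / 32 / 4
  c3 r0c1: 0 / 0 / 0
  c3 r0c2: 34 / 34 / 7

PE[0][2].acc = 34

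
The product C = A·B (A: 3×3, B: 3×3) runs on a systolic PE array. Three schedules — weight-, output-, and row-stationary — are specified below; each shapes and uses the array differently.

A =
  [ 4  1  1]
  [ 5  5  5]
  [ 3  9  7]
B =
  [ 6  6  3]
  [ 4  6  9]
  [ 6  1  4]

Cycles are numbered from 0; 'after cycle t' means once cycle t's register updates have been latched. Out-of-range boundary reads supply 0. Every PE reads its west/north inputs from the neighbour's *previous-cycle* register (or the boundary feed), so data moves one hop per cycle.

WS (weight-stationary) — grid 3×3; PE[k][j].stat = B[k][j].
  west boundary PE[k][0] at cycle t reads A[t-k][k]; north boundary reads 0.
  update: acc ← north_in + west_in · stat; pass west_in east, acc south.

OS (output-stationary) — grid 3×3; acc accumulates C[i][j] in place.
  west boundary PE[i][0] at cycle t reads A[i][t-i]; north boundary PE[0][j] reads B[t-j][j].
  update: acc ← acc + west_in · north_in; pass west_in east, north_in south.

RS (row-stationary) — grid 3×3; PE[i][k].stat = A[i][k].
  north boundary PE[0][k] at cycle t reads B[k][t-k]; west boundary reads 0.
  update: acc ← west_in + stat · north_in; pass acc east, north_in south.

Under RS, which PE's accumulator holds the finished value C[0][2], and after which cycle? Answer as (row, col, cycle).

RS: C[0][2] accumulates in PE[0][2]:
  c0 r0c2: 0 / 0 / 0
  c1 r0c2: 0 / 0 / 0
  c2 r0c2: 34 / 34 / 6
  c3 r0c2: 31 / 31 / 1
  c4 r0c2: 25 / 25 / 4

(row, col, cycle) = (0, 2, 4)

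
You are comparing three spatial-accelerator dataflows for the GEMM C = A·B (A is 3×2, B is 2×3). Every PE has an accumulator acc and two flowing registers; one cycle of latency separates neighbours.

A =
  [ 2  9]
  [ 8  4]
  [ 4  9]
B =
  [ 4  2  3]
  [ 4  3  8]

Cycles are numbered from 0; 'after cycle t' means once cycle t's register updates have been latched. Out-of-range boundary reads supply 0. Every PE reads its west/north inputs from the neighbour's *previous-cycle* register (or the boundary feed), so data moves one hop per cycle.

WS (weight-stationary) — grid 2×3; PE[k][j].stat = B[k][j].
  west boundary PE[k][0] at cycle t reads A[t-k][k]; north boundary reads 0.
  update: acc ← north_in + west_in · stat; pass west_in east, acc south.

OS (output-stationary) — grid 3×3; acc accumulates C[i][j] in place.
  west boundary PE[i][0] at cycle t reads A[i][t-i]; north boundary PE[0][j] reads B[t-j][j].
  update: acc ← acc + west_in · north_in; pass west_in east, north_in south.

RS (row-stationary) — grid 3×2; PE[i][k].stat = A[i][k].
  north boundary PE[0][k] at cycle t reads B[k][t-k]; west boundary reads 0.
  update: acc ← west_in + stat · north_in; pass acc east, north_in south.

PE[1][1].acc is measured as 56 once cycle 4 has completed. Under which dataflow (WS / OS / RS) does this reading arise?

dataflow = RS

WS [2×3] PE[1][1] across cycles:
  after 0 — PE[1][1] acc=0, pass-E 0, pass-S 0
  after 1 — PE[1][1] acc=0, pass-E 0, pass-S 0
  after 2 — PE[1][1] acc=31, pass-E 9, pass-S 31
  after 3 — PE[1][1] acc=28, pass-E 4, pass-S 28
  after 4 — PE[1][1] acc=35, pass-E 9, pass-S 35
OS [3×3] PE[1][1] across cycles:
  after 0 — PE[1][1] acc=0, pass-E 0, pass-S 0
  after 1 — PE[1][1] acc=0, pass-E 0, pass-S 0
  after 2 — PE[1][1] acc=16, pass-E 8, pass-S 2
  after 3 — PE[1][1] acc=28, pass-E 4, pass-S 3
  after 4 — PE[1][1] acc=28, pass-E 0, pass-S 0
RS [3×2] PE[1][1] across cycles:
  after 0 — PE[1][1] acc=0, pass-E 0, pass-S 0
  after 1 — PE[1][1] acc=0, pass-E 0, pass-S 0
  after 2 — PE[1][1] acc=48, pass-E 48, pass-S 4
  after 3 — PE[1][1] acc=28, pass-E 28, pass-S 3
  after 4 — PE[1][1] acc=56, pass-E 56, pass-S 8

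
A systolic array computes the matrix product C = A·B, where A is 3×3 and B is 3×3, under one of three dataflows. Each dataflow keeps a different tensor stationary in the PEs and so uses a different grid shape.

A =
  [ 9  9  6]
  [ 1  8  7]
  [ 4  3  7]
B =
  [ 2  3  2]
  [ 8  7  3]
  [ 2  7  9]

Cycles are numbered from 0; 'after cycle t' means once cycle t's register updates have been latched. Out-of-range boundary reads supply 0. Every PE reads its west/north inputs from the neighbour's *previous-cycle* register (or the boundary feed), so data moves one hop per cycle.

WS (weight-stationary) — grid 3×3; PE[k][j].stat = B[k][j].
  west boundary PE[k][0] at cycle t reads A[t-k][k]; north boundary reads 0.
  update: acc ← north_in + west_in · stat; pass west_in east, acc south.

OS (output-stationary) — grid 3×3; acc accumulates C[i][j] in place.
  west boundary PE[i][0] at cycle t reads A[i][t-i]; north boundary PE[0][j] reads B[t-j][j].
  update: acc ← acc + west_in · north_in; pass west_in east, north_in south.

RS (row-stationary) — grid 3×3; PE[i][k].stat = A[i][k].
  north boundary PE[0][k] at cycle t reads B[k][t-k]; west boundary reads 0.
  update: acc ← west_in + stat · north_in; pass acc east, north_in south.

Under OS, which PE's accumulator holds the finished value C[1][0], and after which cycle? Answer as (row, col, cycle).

OS: C[1][0] accumulates in PE[1][0]:
  [0] (1,0) acc=0 (h:0 v:0)
  [1] (1,0) acc=2 (h:1 v:2)
  [2] (1,0) acc=66 (h:8 v:8)
  [3] (1,0) acc=80 (h:7 v:2)

(row, col, cycle) = (1, 0, 3)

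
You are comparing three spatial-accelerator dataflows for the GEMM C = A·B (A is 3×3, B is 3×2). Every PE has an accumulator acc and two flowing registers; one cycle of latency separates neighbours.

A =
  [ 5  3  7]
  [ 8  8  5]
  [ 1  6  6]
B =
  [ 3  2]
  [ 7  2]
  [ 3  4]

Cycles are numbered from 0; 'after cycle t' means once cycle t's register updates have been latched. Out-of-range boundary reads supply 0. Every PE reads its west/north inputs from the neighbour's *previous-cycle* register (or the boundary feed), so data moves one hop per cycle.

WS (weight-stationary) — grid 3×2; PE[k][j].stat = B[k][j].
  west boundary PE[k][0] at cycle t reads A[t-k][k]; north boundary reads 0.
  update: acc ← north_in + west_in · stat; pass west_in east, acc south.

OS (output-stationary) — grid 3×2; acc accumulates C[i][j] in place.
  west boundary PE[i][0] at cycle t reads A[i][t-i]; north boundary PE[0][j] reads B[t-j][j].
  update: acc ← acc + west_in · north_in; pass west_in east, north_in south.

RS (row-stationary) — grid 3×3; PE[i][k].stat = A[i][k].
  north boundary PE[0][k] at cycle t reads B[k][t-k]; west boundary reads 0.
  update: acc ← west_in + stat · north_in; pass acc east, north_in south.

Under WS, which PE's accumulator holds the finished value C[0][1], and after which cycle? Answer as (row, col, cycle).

(row, col, cycle) = (2, 1, 3)

WS: C[0][1] accumulates in PE[2][1]:
  t=0 PE[2][1]: acc=0 h=0 v=0
  t=1 PE[2][1]: acc=0 h=0 v=0
  t=2 PE[2][1]: acc=0 h=0 v=0
  t=3 PE[2][1]: acc=44 h=7 v=44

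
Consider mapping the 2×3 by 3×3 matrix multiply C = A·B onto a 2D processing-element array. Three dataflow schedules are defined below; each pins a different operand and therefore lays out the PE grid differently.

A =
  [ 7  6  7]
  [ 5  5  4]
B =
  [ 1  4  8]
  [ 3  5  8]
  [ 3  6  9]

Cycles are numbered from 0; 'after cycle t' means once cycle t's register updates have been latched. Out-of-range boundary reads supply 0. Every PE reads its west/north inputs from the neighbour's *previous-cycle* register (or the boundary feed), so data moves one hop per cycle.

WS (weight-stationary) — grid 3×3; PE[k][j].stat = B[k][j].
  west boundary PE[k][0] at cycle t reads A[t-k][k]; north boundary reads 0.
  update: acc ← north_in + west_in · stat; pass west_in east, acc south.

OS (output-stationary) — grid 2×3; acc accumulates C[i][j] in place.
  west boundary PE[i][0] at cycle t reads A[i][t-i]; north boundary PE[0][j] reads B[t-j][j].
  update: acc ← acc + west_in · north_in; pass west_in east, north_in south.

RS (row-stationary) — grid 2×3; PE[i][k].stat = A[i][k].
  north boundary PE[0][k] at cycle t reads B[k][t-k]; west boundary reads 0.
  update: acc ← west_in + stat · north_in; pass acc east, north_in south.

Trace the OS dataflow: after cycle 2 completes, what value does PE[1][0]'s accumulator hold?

OS (2×3). Following PE[1][0] plus its west/north inputs:
  t=0 PE[0][0]: acc=7 h=7 v=1
  t=0 PE[1][0]: acc=0 h=0 v=0
  t=1 PE[0][0]: acc=25 h=6 v=3
  t=1 PE[1][0]: acc=5 h=5 v=1
  t=2 PE[0][0]: acc=46 h=7 v=3
  t=2 PE[1][0]: acc=20 h=5 v=3

PE[1][0].acc = 20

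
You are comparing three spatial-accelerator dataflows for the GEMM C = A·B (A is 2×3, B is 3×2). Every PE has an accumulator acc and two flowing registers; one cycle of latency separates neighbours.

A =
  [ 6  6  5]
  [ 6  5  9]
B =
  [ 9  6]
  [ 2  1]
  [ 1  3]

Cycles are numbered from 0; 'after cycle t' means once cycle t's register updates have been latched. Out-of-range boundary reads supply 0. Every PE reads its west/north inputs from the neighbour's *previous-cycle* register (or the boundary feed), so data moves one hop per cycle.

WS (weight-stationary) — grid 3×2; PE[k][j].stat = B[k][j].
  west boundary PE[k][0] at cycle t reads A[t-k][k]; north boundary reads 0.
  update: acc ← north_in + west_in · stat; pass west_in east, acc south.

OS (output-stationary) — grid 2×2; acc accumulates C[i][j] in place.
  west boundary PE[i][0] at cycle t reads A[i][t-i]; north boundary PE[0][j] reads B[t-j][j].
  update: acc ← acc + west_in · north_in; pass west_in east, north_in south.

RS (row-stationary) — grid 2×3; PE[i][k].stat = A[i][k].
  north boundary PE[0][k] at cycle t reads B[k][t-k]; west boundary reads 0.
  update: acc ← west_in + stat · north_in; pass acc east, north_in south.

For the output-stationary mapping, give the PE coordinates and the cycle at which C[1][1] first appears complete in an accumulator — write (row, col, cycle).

(row, col, cycle) = (1, 1, 4)

OS — PE[1][1] is where C[1][1] collects:
  after 0 — PE[1][1] acc=0, pass-E 0, pass-S 0
  after 1 — PE[1][1] acc=0, pass-E 0, pass-S 0
  after 2 — PE[1][1] acc=36, pass-E 6, pass-S 6
  after 3 — PE[1][1] acc=41, pass-E 5, pass-S 1
  after 4 — PE[1][1] acc=68, pass-E 9, pass-S 3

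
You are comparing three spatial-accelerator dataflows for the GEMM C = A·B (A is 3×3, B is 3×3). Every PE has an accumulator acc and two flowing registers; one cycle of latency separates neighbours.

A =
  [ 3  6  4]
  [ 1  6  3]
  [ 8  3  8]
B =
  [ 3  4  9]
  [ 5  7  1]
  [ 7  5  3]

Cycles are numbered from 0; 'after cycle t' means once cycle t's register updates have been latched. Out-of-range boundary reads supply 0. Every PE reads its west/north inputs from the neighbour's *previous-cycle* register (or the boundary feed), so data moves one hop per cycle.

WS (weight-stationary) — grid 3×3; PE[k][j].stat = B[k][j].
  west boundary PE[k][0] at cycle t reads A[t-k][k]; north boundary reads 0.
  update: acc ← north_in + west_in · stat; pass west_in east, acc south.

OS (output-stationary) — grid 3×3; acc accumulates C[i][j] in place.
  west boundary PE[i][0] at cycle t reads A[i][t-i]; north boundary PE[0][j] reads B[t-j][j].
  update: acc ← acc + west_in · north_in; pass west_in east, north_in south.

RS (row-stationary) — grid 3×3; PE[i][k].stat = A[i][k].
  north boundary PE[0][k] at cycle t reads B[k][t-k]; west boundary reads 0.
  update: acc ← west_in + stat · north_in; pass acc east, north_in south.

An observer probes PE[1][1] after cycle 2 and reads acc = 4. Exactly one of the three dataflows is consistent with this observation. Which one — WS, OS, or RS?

dataflow = OS

Under WS (3×3), PE[1][1]:
  0: (1,1).acc=0  regs=<0,0>
  1: (1,1).acc=0  regs=<0,0>
  2: (1,1).acc=54  regs=<6,54>
Under OS (3×3), PE[1][1]:
  0: (1,1).acc=0  regs=<0,0>
  1: (1,1).acc=0  regs=<0,0>
  2: (1,1).acc=4  regs=<1,4>
Under RS (3×3), PE[1][1]:
  0: (1,1).acc=0  regs=<0,0>
  1: (1,1).acc=0  regs=<0,0>
  2: (1,1).acc=33  regs=<33,5>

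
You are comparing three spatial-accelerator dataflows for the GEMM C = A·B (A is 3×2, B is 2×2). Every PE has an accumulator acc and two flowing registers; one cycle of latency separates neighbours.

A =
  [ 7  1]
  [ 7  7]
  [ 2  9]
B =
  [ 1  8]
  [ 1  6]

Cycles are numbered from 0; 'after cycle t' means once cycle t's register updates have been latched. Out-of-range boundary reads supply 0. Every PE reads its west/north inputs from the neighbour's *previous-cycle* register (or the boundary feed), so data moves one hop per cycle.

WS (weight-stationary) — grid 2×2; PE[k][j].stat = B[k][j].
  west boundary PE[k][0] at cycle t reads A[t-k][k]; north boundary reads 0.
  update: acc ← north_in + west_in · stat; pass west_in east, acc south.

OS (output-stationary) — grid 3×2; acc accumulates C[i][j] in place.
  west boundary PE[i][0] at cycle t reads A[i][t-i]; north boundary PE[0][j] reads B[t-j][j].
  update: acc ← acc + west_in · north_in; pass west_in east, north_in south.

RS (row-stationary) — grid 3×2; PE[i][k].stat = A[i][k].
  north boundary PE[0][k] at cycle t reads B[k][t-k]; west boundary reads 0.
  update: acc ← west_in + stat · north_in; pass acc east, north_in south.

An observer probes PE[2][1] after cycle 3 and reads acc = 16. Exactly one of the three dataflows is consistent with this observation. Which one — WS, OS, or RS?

dataflow = OS

WS: PE[2][1] is outside its 2×2 grid.
OS [3×2] PE[2][1] across cycles:
  cycle 0: PE[2][1] → acc 0, east 0, south 0
  cycle 1: PE[2][1] → acc 0, east 0, south 0
  cycle 2: PE[2][1] → acc 0, east 0, south 0
  cycle 3: PE[2][1] → acc 16, east 2, south 8
RS [3×2] PE[2][1] across cycles:
  cycle 0: PE[2][1] → acc 0, east 0, south 0
  cycle 1: PE[2][1] → acc 0, east 0, south 0
  cycle 2: PE[2][1] → acc 0, east 0, south 0
  cycle 3: PE[2][1] → acc 11, east 11, south 1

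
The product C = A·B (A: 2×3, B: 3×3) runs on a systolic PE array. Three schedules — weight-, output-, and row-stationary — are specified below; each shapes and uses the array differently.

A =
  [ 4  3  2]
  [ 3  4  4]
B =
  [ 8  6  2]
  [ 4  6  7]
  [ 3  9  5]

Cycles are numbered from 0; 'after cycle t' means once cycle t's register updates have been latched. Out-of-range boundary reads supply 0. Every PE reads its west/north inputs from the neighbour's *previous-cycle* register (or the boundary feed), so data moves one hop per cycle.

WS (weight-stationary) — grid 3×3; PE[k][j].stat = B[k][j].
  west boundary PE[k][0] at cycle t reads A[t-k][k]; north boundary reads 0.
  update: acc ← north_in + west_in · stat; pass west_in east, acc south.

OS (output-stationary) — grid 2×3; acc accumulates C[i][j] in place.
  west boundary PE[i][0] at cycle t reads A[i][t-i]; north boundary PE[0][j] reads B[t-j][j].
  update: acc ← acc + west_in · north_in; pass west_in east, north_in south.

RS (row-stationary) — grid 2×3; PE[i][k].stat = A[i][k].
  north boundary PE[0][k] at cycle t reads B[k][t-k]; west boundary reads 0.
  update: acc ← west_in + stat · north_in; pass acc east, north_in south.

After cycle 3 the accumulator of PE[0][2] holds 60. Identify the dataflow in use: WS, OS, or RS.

WS (3×3 grid), PE[0][2]:
  after 0 — PE[0][2] acc=0, pass-E 0, pass-S 0
  after 1 — PE[0][2] acc=0, pass-E 0, pass-S 0
  after 2 — PE[0][2] acc=8, pass-E 4, pass-S 8
  after 3 — PE[0][2] acc=6, pass-E 3, pass-S 6
OS (2×3 grid), PE[0][2]:
  after 0 — PE[0][2] acc=0, pass-E 0, pass-S 0
  after 1 — PE[0][2] acc=0, pass-E 0, pass-S 0
  after 2 — PE[0][2] acc=8, pass-E 4, pass-S 2
  after 3 — PE[0][2] acc=29, pass-E 3, pass-S 7
RS (2×3 grid), PE[0][2]:
  after 0 — PE[0][2] acc=0, pass-E 0, pass-S 0
  after 1 — PE[0][2] acc=0, pass-E 0, pass-S 0
  after 2 — PE[0][2] acc=50, pass-E 50, pass-S 3
  after 3 — PE[0][2] acc=60, pass-E 60, pass-S 9

dataflow = RS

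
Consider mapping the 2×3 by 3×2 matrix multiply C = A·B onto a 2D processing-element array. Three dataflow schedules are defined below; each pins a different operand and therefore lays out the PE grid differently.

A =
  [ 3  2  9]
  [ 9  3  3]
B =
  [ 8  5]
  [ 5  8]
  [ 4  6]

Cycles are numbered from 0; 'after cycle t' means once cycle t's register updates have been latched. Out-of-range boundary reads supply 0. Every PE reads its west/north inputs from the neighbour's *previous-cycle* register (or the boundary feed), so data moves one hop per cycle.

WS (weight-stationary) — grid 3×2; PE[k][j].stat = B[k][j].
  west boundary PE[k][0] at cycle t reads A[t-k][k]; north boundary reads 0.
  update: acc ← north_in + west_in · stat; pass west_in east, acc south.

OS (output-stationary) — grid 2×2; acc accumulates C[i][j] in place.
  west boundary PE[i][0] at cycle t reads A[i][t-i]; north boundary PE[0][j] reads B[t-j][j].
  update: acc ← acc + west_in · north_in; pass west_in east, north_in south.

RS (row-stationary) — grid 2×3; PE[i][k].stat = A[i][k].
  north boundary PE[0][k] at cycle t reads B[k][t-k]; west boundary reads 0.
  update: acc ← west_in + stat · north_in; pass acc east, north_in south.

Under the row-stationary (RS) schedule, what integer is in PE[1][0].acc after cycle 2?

PE[1][0].acc = 45

Tracing RS — 2×3 array, target PE[1][0]:
  after 0 — PE[0][0] acc=24, pass-E 24, pass-S 8
  after 0 — PE[1][0] acc=0, pass-E 0, pass-S 0
  after 1 — PE[0][0] acc=15, pass-E 15, pass-S 5
  after 1 — PE[1][0] acc=72, pass-E 72, pass-S 8
  after 2 — PE[0][0] acc=0, pass-E 0, pass-S 0
  after 2 — PE[1][0] acc=45, pass-E 45, pass-S 5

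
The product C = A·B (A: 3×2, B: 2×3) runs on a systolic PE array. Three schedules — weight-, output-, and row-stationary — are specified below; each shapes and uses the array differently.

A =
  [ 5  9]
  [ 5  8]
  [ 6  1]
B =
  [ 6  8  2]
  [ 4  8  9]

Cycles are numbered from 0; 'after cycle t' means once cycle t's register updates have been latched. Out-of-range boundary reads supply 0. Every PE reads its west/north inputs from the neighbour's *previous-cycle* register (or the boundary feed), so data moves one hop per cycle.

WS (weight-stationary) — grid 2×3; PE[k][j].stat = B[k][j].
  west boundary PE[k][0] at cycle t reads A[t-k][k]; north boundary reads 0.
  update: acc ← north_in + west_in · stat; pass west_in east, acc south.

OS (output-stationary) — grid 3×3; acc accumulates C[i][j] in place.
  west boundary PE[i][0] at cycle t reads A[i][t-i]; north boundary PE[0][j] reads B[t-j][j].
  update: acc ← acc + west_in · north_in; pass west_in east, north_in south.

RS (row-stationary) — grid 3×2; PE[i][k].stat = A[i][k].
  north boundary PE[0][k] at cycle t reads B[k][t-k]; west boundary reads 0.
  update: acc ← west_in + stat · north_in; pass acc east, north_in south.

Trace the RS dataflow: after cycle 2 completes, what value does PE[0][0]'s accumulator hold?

PE[0][0].acc = 10

Tracing RS — 3×2 array, target PE[0][0]:
  cycle 0: PE[0][0] → acc 30, east 30, south 6
  cycle 1: PE[0][0] → acc 40, east 40, south 8
  cycle 2: PE[0][0] → acc 10, east 10, south 2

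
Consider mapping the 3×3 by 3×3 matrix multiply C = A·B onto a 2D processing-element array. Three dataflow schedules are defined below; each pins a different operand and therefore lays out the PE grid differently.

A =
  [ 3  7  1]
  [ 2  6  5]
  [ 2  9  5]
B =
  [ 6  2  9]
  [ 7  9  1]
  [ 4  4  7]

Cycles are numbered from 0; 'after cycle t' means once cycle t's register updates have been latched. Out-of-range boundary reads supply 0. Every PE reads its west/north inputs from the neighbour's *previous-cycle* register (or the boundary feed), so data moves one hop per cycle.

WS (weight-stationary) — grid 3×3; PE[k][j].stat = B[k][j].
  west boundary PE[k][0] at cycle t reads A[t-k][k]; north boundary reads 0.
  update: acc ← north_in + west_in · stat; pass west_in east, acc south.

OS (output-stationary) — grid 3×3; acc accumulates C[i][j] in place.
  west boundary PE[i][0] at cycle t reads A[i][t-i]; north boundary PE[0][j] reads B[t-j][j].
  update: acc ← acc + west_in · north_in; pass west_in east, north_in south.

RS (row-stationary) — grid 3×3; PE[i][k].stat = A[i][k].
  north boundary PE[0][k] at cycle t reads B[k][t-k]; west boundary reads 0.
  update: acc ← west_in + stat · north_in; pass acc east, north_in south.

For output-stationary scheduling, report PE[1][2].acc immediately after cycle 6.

PE[1][2].acc = 59

OS (3×3). Following PE[1][2] plus its west/north inputs:
  c0 r0c2: 0 / 0 / 0
  c0 r1c1: 0 / 0 / 0
  c0 r1c2: 0 / 0 / 0
  c1 r0c2: 0 / 0 / 0
  c1 r1c1: 0 / 0 / 0
  c1 r1c2: 0 / 0 / 0
  c2 r0c2: 27 / 3 / 9
  c2 r1c1: 4 / 2 / 2
  c2 r1c2: 0 / 0 / 0
  c3 r0c2: 34 / 7 / 1
  c3 r1c1: 58 / 6 / 9
  c3 r1c2: 18 / 2 / 9
  c4 r0c2: 41 / 1 / 7
  c4 r1c1: 78 / 5 / 4
  c4 r1c2: 24 / 6 / 1
  c5 r0c2: 41 / 0 / 0
  c5 r1c1: 78 / 0 / 0
  c5 r1c2: 59 / 5 / 7
  c6 r0c2: 41 / 0 / 0
  c6 r1c1: 78 / 0 / 0
  c6 r1c2: 59 / 0 / 0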